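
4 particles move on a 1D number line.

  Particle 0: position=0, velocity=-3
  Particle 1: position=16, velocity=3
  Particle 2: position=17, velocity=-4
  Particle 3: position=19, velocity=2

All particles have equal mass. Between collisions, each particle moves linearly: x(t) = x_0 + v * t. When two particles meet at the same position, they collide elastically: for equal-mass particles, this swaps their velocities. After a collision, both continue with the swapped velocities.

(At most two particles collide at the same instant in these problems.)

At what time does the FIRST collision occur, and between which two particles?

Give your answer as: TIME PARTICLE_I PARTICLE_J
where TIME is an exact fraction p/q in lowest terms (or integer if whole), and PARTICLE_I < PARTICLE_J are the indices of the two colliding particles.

Answer: 1/7 1 2

Derivation:
Pair (0,1): pos 0,16 vel -3,3 -> not approaching (rel speed -6 <= 0)
Pair (1,2): pos 16,17 vel 3,-4 -> gap=1, closing at 7/unit, collide at t=1/7
Pair (2,3): pos 17,19 vel -4,2 -> not approaching (rel speed -6 <= 0)
Earliest collision: t=1/7 between 1 and 2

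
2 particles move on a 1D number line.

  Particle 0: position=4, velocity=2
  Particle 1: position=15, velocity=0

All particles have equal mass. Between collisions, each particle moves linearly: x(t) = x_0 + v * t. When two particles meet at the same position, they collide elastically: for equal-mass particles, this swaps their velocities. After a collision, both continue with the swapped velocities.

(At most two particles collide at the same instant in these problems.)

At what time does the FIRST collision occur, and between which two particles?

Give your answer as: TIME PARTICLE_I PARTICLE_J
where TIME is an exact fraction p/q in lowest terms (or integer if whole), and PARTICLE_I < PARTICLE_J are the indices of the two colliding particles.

Answer: 11/2 0 1

Derivation:
Pair (0,1): pos 4,15 vel 2,0 -> gap=11, closing at 2/unit, collide at t=11/2
Earliest collision: t=11/2 between 0 and 1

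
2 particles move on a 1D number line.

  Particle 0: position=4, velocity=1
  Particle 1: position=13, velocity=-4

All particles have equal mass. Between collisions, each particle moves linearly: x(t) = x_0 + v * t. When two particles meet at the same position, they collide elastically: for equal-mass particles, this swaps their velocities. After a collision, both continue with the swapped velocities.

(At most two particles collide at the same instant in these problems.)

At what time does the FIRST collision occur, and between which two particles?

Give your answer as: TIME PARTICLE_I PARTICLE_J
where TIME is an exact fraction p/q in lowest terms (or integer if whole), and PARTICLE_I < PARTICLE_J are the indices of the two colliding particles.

Answer: 9/5 0 1

Derivation:
Pair (0,1): pos 4,13 vel 1,-4 -> gap=9, closing at 5/unit, collide at t=9/5
Earliest collision: t=9/5 between 0 and 1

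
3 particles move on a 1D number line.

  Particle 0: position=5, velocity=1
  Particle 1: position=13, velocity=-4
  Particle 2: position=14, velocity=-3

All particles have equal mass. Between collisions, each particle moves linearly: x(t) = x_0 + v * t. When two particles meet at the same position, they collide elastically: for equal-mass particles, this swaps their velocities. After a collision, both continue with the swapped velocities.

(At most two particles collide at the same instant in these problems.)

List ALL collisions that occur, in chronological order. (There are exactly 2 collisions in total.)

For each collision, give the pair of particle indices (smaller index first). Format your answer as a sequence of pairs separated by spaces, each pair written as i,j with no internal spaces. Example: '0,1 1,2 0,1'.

Collision at t=8/5: particles 0 and 1 swap velocities; positions: p0=33/5 p1=33/5 p2=46/5; velocities now: v0=-4 v1=1 v2=-3
Collision at t=9/4: particles 1 and 2 swap velocities; positions: p0=4 p1=29/4 p2=29/4; velocities now: v0=-4 v1=-3 v2=1

Answer: 0,1 1,2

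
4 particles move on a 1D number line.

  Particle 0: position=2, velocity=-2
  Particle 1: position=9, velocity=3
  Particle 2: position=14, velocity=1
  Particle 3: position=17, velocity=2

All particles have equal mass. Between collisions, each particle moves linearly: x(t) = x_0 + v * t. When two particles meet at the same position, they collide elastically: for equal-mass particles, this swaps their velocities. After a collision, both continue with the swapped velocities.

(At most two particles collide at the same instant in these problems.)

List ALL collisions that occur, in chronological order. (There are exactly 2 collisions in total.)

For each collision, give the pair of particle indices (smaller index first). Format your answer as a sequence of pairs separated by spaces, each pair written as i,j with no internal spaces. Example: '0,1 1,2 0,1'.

Answer: 1,2 2,3

Derivation:
Collision at t=5/2: particles 1 and 2 swap velocities; positions: p0=-3 p1=33/2 p2=33/2 p3=22; velocities now: v0=-2 v1=1 v2=3 v3=2
Collision at t=8: particles 2 and 3 swap velocities; positions: p0=-14 p1=22 p2=33 p3=33; velocities now: v0=-2 v1=1 v2=2 v3=3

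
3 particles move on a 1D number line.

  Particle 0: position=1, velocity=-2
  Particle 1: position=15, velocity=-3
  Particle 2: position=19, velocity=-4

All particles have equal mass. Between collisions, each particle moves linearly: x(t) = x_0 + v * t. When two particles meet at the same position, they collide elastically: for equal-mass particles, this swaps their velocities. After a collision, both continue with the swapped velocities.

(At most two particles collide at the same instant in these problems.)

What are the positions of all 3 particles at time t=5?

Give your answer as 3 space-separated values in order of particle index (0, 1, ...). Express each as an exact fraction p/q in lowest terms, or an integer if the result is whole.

Collision at t=4: particles 1 and 2 swap velocities; positions: p0=-7 p1=3 p2=3; velocities now: v0=-2 v1=-4 v2=-3
Advance to t=5 (no further collisions before then); velocities: v0=-2 v1=-4 v2=-3; positions = -9 -1 0

Answer: -9 -1 0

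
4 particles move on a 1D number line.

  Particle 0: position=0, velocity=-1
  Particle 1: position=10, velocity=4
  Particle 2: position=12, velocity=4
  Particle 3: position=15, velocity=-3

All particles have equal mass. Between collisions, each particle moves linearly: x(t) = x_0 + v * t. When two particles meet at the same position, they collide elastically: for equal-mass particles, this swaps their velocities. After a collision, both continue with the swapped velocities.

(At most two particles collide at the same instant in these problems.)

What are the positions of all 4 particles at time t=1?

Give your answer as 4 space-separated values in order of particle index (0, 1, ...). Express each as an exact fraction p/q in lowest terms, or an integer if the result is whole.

Collision at t=3/7: particles 2 and 3 swap velocities; positions: p0=-3/7 p1=82/7 p2=96/7 p3=96/7; velocities now: v0=-1 v1=4 v2=-3 v3=4
Collision at t=5/7: particles 1 and 2 swap velocities; positions: p0=-5/7 p1=90/7 p2=90/7 p3=104/7; velocities now: v0=-1 v1=-3 v2=4 v3=4
Advance to t=1 (no further collisions before then); velocities: v0=-1 v1=-3 v2=4 v3=4; positions = -1 12 14 16

Answer: -1 12 14 16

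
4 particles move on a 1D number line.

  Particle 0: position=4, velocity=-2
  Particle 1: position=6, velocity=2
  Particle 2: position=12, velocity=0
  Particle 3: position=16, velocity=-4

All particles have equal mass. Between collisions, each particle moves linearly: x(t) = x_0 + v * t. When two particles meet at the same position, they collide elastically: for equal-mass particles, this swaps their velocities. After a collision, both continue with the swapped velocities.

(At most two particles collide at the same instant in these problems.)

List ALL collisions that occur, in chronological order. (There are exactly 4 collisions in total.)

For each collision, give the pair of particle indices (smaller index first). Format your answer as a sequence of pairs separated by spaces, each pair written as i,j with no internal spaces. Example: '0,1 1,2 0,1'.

Answer: 2,3 1,2 2,3 0,1

Derivation:
Collision at t=1: particles 2 and 3 swap velocities; positions: p0=2 p1=8 p2=12 p3=12; velocities now: v0=-2 v1=2 v2=-4 v3=0
Collision at t=5/3: particles 1 and 2 swap velocities; positions: p0=2/3 p1=28/3 p2=28/3 p3=12; velocities now: v0=-2 v1=-4 v2=2 v3=0
Collision at t=3: particles 2 and 3 swap velocities; positions: p0=-2 p1=4 p2=12 p3=12; velocities now: v0=-2 v1=-4 v2=0 v3=2
Collision at t=6: particles 0 and 1 swap velocities; positions: p0=-8 p1=-8 p2=12 p3=18; velocities now: v0=-4 v1=-2 v2=0 v3=2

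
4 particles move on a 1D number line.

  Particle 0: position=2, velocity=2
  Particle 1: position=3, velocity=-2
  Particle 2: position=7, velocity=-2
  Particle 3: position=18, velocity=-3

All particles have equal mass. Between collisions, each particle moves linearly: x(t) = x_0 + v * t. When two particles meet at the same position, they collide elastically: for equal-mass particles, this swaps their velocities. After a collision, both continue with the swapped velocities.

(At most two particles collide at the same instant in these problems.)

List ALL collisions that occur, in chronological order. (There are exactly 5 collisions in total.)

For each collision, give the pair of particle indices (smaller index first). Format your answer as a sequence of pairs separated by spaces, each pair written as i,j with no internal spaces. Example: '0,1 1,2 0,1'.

Answer: 0,1 1,2 2,3 1,2 0,1

Derivation:
Collision at t=1/4: particles 0 and 1 swap velocities; positions: p0=5/2 p1=5/2 p2=13/2 p3=69/4; velocities now: v0=-2 v1=2 v2=-2 v3=-3
Collision at t=5/4: particles 1 and 2 swap velocities; positions: p0=1/2 p1=9/2 p2=9/2 p3=57/4; velocities now: v0=-2 v1=-2 v2=2 v3=-3
Collision at t=16/5: particles 2 and 3 swap velocities; positions: p0=-17/5 p1=3/5 p2=42/5 p3=42/5; velocities now: v0=-2 v1=-2 v2=-3 v3=2
Collision at t=11: particles 1 and 2 swap velocities; positions: p0=-19 p1=-15 p2=-15 p3=24; velocities now: v0=-2 v1=-3 v2=-2 v3=2
Collision at t=15: particles 0 and 1 swap velocities; positions: p0=-27 p1=-27 p2=-23 p3=32; velocities now: v0=-3 v1=-2 v2=-2 v3=2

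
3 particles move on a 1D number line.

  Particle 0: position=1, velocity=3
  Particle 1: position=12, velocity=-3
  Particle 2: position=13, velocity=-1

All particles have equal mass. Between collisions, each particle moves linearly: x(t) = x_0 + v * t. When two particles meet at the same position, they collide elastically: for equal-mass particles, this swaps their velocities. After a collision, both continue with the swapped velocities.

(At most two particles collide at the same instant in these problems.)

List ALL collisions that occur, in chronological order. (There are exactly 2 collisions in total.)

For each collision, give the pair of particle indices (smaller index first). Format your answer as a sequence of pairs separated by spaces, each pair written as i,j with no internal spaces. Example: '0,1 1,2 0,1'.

Answer: 0,1 1,2

Derivation:
Collision at t=11/6: particles 0 and 1 swap velocities; positions: p0=13/2 p1=13/2 p2=67/6; velocities now: v0=-3 v1=3 v2=-1
Collision at t=3: particles 1 and 2 swap velocities; positions: p0=3 p1=10 p2=10; velocities now: v0=-3 v1=-1 v2=3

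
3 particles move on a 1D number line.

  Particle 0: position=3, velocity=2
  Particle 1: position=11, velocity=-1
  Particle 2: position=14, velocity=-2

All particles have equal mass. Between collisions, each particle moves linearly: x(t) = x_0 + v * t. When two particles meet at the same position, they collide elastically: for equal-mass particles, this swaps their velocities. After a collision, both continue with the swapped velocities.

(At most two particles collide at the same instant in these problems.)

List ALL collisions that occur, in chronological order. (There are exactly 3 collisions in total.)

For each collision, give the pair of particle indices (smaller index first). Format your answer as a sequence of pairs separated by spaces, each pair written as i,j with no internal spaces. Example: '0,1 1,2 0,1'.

Collision at t=8/3: particles 0 and 1 swap velocities; positions: p0=25/3 p1=25/3 p2=26/3; velocities now: v0=-1 v1=2 v2=-2
Collision at t=11/4: particles 1 and 2 swap velocities; positions: p0=33/4 p1=17/2 p2=17/2; velocities now: v0=-1 v1=-2 v2=2
Collision at t=3: particles 0 and 1 swap velocities; positions: p0=8 p1=8 p2=9; velocities now: v0=-2 v1=-1 v2=2

Answer: 0,1 1,2 0,1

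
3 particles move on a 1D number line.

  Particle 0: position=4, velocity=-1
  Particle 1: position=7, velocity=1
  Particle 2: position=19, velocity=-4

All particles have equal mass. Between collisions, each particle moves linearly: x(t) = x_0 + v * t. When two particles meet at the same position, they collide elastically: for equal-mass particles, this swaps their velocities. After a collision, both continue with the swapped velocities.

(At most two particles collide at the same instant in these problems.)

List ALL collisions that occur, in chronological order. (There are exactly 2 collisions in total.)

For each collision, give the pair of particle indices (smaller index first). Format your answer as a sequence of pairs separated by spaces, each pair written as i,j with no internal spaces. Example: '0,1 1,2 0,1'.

Collision at t=12/5: particles 1 and 2 swap velocities; positions: p0=8/5 p1=47/5 p2=47/5; velocities now: v0=-1 v1=-4 v2=1
Collision at t=5: particles 0 and 1 swap velocities; positions: p0=-1 p1=-1 p2=12; velocities now: v0=-4 v1=-1 v2=1

Answer: 1,2 0,1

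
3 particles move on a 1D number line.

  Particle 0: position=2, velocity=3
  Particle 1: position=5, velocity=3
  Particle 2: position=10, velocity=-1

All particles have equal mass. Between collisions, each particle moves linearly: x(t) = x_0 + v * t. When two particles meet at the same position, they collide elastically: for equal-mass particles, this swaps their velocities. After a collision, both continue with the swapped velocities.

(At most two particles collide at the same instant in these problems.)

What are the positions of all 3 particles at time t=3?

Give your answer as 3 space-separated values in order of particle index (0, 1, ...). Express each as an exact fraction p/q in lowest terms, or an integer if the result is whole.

Answer: 7 11 14

Derivation:
Collision at t=5/4: particles 1 and 2 swap velocities; positions: p0=23/4 p1=35/4 p2=35/4; velocities now: v0=3 v1=-1 v2=3
Collision at t=2: particles 0 and 1 swap velocities; positions: p0=8 p1=8 p2=11; velocities now: v0=-1 v1=3 v2=3
Advance to t=3 (no further collisions before then); velocities: v0=-1 v1=3 v2=3; positions = 7 11 14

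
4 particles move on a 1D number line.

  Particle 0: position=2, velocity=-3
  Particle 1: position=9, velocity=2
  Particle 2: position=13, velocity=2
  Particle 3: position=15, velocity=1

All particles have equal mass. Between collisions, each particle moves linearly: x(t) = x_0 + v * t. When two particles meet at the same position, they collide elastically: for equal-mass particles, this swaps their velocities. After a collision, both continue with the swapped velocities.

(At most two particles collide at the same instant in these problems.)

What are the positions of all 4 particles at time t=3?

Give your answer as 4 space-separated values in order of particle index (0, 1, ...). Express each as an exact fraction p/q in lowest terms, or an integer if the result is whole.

Answer: -7 15 18 19

Derivation:
Collision at t=2: particles 2 and 3 swap velocities; positions: p0=-4 p1=13 p2=17 p3=17; velocities now: v0=-3 v1=2 v2=1 v3=2
Advance to t=3 (no further collisions before then); velocities: v0=-3 v1=2 v2=1 v3=2; positions = -7 15 18 19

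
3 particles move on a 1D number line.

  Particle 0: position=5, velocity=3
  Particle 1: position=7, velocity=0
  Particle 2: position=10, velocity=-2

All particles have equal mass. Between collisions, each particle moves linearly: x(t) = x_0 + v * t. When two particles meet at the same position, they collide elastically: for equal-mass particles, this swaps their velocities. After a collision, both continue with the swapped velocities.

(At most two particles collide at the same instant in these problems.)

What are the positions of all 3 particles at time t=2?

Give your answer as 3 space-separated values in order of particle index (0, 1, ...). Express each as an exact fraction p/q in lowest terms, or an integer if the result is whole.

Collision at t=2/3: particles 0 and 1 swap velocities; positions: p0=7 p1=7 p2=26/3; velocities now: v0=0 v1=3 v2=-2
Collision at t=1: particles 1 and 2 swap velocities; positions: p0=7 p1=8 p2=8; velocities now: v0=0 v1=-2 v2=3
Collision at t=3/2: particles 0 and 1 swap velocities; positions: p0=7 p1=7 p2=19/2; velocities now: v0=-2 v1=0 v2=3
Advance to t=2 (no further collisions before then); velocities: v0=-2 v1=0 v2=3; positions = 6 7 11

Answer: 6 7 11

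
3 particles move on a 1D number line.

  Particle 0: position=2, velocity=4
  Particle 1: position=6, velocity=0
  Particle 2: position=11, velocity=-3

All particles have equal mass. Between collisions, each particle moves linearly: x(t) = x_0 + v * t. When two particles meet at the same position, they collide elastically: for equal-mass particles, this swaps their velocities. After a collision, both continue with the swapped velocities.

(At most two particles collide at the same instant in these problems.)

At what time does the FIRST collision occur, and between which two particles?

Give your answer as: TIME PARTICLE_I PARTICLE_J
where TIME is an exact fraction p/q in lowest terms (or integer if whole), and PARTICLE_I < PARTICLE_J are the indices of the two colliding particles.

Answer: 1 0 1

Derivation:
Pair (0,1): pos 2,6 vel 4,0 -> gap=4, closing at 4/unit, collide at t=1
Pair (1,2): pos 6,11 vel 0,-3 -> gap=5, closing at 3/unit, collide at t=5/3
Earliest collision: t=1 between 0 and 1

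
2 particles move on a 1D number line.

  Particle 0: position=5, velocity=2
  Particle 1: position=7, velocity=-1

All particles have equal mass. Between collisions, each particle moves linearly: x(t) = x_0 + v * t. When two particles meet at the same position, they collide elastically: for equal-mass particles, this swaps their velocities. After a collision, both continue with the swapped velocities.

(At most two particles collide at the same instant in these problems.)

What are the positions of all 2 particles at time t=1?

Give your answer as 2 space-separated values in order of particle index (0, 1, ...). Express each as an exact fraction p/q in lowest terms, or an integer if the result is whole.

Answer: 6 7

Derivation:
Collision at t=2/3: particles 0 and 1 swap velocities; positions: p0=19/3 p1=19/3; velocities now: v0=-1 v1=2
Advance to t=1 (no further collisions before then); velocities: v0=-1 v1=2; positions = 6 7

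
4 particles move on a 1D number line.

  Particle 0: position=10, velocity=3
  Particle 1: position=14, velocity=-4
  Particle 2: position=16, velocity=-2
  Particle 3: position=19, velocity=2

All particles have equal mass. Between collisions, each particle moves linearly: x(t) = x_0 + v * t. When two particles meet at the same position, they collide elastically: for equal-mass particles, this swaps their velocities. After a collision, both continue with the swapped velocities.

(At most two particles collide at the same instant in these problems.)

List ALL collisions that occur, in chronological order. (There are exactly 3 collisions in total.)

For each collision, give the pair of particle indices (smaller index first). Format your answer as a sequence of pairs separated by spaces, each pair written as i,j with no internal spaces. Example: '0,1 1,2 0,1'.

Answer: 0,1 1,2 2,3

Derivation:
Collision at t=4/7: particles 0 and 1 swap velocities; positions: p0=82/7 p1=82/7 p2=104/7 p3=141/7; velocities now: v0=-4 v1=3 v2=-2 v3=2
Collision at t=6/5: particles 1 and 2 swap velocities; positions: p0=46/5 p1=68/5 p2=68/5 p3=107/5; velocities now: v0=-4 v1=-2 v2=3 v3=2
Collision at t=9: particles 2 and 3 swap velocities; positions: p0=-22 p1=-2 p2=37 p3=37; velocities now: v0=-4 v1=-2 v2=2 v3=3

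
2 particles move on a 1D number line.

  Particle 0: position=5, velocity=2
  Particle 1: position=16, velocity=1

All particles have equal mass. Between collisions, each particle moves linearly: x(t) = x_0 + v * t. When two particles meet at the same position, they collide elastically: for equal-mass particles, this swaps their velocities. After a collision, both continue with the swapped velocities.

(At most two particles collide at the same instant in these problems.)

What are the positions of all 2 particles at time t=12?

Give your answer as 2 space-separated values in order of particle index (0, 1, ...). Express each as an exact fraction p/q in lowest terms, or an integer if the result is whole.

Collision at t=11: particles 0 and 1 swap velocities; positions: p0=27 p1=27; velocities now: v0=1 v1=2
Advance to t=12 (no further collisions before then); velocities: v0=1 v1=2; positions = 28 29

Answer: 28 29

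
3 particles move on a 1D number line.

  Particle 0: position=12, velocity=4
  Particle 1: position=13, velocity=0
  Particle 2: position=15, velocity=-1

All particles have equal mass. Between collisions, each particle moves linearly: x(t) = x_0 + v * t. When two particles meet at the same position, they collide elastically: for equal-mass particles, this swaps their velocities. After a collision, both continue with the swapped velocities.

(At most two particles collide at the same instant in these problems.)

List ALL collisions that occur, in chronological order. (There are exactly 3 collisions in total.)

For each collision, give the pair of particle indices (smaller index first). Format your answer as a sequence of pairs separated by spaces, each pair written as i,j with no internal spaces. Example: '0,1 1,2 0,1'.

Collision at t=1/4: particles 0 and 1 swap velocities; positions: p0=13 p1=13 p2=59/4; velocities now: v0=0 v1=4 v2=-1
Collision at t=3/5: particles 1 and 2 swap velocities; positions: p0=13 p1=72/5 p2=72/5; velocities now: v0=0 v1=-1 v2=4
Collision at t=2: particles 0 and 1 swap velocities; positions: p0=13 p1=13 p2=20; velocities now: v0=-1 v1=0 v2=4

Answer: 0,1 1,2 0,1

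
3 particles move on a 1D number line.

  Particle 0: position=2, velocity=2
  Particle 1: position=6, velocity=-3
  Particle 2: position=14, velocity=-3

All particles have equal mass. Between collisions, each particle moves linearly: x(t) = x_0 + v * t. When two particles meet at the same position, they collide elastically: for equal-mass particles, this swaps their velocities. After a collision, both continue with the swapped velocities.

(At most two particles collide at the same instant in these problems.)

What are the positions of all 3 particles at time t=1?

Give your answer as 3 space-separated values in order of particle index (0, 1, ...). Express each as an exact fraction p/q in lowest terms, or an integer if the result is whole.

Collision at t=4/5: particles 0 and 1 swap velocities; positions: p0=18/5 p1=18/5 p2=58/5; velocities now: v0=-3 v1=2 v2=-3
Advance to t=1 (no further collisions before then); velocities: v0=-3 v1=2 v2=-3; positions = 3 4 11

Answer: 3 4 11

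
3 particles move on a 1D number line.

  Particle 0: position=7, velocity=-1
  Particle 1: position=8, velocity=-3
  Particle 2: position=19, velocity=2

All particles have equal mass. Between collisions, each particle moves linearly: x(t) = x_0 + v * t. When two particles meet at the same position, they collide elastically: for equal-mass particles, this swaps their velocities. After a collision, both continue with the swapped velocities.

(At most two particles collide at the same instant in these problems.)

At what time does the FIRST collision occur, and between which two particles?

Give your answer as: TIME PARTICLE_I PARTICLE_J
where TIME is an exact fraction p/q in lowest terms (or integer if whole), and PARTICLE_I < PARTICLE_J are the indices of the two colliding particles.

Answer: 1/2 0 1

Derivation:
Pair (0,1): pos 7,8 vel -1,-3 -> gap=1, closing at 2/unit, collide at t=1/2
Pair (1,2): pos 8,19 vel -3,2 -> not approaching (rel speed -5 <= 0)
Earliest collision: t=1/2 between 0 and 1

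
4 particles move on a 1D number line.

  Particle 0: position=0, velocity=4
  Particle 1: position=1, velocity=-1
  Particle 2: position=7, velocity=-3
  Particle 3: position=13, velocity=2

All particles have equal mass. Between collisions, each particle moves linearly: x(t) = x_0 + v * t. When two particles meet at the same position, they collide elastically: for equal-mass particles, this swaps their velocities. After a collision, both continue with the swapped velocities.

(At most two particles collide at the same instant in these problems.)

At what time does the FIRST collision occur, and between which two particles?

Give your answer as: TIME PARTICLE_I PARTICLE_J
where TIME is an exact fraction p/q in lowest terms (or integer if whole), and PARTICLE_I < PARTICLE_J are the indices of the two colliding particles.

Pair (0,1): pos 0,1 vel 4,-1 -> gap=1, closing at 5/unit, collide at t=1/5
Pair (1,2): pos 1,7 vel -1,-3 -> gap=6, closing at 2/unit, collide at t=3
Pair (2,3): pos 7,13 vel -3,2 -> not approaching (rel speed -5 <= 0)
Earliest collision: t=1/5 between 0 and 1

Answer: 1/5 0 1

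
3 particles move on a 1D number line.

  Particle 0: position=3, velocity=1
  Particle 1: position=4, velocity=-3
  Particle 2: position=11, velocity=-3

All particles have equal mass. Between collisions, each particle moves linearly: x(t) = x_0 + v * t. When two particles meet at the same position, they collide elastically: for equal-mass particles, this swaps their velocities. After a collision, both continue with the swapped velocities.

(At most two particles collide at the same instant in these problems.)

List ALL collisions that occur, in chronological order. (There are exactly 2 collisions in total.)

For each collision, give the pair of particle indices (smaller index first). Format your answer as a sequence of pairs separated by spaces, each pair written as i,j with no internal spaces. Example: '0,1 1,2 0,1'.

Collision at t=1/4: particles 0 and 1 swap velocities; positions: p0=13/4 p1=13/4 p2=41/4; velocities now: v0=-3 v1=1 v2=-3
Collision at t=2: particles 1 and 2 swap velocities; positions: p0=-2 p1=5 p2=5; velocities now: v0=-3 v1=-3 v2=1

Answer: 0,1 1,2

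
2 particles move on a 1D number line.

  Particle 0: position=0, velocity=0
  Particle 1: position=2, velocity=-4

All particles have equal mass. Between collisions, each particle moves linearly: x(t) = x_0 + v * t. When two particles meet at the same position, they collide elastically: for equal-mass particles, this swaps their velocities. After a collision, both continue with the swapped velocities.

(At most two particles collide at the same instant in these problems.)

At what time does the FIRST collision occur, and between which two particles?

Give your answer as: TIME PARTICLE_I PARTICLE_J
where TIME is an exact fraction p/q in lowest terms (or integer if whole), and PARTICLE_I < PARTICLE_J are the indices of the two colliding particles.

Answer: 1/2 0 1

Derivation:
Pair (0,1): pos 0,2 vel 0,-4 -> gap=2, closing at 4/unit, collide at t=1/2
Earliest collision: t=1/2 between 0 and 1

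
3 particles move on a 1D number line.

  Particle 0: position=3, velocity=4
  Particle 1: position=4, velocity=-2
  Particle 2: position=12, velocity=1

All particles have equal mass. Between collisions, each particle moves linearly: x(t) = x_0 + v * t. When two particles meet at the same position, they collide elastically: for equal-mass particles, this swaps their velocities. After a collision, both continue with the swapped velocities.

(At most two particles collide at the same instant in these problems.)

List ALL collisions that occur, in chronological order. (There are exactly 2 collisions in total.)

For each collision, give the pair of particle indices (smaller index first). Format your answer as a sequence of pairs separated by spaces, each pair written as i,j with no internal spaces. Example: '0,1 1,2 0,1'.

Collision at t=1/6: particles 0 and 1 swap velocities; positions: p0=11/3 p1=11/3 p2=73/6; velocities now: v0=-2 v1=4 v2=1
Collision at t=3: particles 1 and 2 swap velocities; positions: p0=-2 p1=15 p2=15; velocities now: v0=-2 v1=1 v2=4

Answer: 0,1 1,2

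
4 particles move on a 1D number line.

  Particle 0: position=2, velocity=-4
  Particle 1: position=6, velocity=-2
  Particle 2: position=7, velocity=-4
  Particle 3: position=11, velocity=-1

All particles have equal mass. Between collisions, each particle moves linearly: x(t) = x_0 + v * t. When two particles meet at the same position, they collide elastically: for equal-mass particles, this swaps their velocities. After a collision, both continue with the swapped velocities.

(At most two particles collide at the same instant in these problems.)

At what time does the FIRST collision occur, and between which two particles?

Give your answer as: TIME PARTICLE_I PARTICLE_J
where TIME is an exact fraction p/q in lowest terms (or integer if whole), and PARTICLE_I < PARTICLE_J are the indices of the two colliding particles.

Pair (0,1): pos 2,6 vel -4,-2 -> not approaching (rel speed -2 <= 0)
Pair (1,2): pos 6,7 vel -2,-4 -> gap=1, closing at 2/unit, collide at t=1/2
Pair (2,3): pos 7,11 vel -4,-1 -> not approaching (rel speed -3 <= 0)
Earliest collision: t=1/2 between 1 and 2

Answer: 1/2 1 2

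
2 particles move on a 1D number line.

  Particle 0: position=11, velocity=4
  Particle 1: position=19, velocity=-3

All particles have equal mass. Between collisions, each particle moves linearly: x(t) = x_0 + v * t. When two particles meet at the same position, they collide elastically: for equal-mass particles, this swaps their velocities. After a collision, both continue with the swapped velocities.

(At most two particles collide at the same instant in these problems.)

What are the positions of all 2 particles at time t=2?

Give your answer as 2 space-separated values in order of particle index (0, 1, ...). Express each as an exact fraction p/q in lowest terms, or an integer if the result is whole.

Answer: 13 19

Derivation:
Collision at t=8/7: particles 0 and 1 swap velocities; positions: p0=109/7 p1=109/7; velocities now: v0=-3 v1=4
Advance to t=2 (no further collisions before then); velocities: v0=-3 v1=4; positions = 13 19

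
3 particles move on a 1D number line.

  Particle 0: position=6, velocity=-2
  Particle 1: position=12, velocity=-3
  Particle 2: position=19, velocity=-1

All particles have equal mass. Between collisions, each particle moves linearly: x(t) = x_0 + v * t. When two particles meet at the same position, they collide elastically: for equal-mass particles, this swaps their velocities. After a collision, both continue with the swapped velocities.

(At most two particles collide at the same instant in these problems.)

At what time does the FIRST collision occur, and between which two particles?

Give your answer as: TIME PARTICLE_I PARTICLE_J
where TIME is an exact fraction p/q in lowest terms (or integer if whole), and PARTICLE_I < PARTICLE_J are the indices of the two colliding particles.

Pair (0,1): pos 6,12 vel -2,-3 -> gap=6, closing at 1/unit, collide at t=6
Pair (1,2): pos 12,19 vel -3,-1 -> not approaching (rel speed -2 <= 0)
Earliest collision: t=6 between 0 and 1

Answer: 6 0 1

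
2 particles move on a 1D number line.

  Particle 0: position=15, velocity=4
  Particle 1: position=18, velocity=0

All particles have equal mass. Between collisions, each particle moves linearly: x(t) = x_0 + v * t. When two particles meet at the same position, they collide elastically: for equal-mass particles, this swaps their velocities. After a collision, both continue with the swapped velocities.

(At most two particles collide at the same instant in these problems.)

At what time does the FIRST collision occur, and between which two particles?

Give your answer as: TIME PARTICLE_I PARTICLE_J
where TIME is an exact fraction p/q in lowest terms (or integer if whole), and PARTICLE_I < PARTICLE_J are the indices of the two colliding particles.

Answer: 3/4 0 1

Derivation:
Pair (0,1): pos 15,18 vel 4,0 -> gap=3, closing at 4/unit, collide at t=3/4
Earliest collision: t=3/4 between 0 and 1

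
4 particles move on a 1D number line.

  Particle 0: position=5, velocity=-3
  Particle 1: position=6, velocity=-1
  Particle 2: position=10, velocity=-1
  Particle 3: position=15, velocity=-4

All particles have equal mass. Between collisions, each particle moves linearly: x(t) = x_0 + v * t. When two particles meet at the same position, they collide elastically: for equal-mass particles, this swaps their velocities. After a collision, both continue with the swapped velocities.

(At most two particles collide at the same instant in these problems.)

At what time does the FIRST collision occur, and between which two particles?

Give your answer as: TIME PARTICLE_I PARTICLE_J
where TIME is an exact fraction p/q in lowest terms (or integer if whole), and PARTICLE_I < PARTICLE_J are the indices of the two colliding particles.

Answer: 5/3 2 3

Derivation:
Pair (0,1): pos 5,6 vel -3,-1 -> not approaching (rel speed -2 <= 0)
Pair (1,2): pos 6,10 vel -1,-1 -> not approaching (rel speed 0 <= 0)
Pair (2,3): pos 10,15 vel -1,-4 -> gap=5, closing at 3/unit, collide at t=5/3
Earliest collision: t=5/3 between 2 and 3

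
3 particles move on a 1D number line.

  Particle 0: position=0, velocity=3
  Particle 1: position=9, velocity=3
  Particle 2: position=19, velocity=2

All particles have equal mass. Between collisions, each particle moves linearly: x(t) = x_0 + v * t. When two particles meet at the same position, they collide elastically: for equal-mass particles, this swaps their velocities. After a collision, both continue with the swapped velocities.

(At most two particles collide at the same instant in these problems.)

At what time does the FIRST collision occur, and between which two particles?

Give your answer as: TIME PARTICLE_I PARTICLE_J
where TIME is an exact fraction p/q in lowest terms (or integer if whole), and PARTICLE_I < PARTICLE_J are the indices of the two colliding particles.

Answer: 10 1 2

Derivation:
Pair (0,1): pos 0,9 vel 3,3 -> not approaching (rel speed 0 <= 0)
Pair (1,2): pos 9,19 vel 3,2 -> gap=10, closing at 1/unit, collide at t=10
Earliest collision: t=10 between 1 and 2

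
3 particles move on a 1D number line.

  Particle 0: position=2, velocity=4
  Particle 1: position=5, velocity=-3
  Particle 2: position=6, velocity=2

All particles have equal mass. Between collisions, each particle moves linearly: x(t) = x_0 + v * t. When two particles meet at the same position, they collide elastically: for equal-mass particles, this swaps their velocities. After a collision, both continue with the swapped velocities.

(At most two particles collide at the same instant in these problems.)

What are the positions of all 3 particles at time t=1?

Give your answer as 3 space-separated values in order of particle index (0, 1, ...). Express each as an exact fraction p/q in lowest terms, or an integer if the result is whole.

Answer: 2 6 8

Derivation:
Collision at t=3/7: particles 0 and 1 swap velocities; positions: p0=26/7 p1=26/7 p2=48/7; velocities now: v0=-3 v1=4 v2=2
Advance to t=1 (no further collisions before then); velocities: v0=-3 v1=4 v2=2; positions = 2 6 8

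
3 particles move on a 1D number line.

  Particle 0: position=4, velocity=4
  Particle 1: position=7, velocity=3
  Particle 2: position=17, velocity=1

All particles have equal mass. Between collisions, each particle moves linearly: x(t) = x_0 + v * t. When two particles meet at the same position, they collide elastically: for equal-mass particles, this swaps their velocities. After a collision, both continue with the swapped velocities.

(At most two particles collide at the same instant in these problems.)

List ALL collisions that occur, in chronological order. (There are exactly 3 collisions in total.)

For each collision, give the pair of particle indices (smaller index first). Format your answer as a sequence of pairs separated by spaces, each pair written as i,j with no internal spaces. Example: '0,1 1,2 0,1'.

Answer: 0,1 1,2 0,1

Derivation:
Collision at t=3: particles 0 and 1 swap velocities; positions: p0=16 p1=16 p2=20; velocities now: v0=3 v1=4 v2=1
Collision at t=13/3: particles 1 and 2 swap velocities; positions: p0=20 p1=64/3 p2=64/3; velocities now: v0=3 v1=1 v2=4
Collision at t=5: particles 0 and 1 swap velocities; positions: p0=22 p1=22 p2=24; velocities now: v0=1 v1=3 v2=4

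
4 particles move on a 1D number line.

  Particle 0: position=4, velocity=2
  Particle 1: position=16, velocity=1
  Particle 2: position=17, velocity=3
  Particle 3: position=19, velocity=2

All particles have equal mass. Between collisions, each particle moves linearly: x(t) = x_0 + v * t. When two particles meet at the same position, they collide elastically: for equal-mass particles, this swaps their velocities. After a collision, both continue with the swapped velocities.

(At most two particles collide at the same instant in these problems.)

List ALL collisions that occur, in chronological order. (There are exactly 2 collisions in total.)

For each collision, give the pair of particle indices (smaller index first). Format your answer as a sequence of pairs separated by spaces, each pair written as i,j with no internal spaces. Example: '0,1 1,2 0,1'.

Collision at t=2: particles 2 and 3 swap velocities; positions: p0=8 p1=18 p2=23 p3=23; velocities now: v0=2 v1=1 v2=2 v3=3
Collision at t=12: particles 0 and 1 swap velocities; positions: p0=28 p1=28 p2=43 p3=53; velocities now: v0=1 v1=2 v2=2 v3=3

Answer: 2,3 0,1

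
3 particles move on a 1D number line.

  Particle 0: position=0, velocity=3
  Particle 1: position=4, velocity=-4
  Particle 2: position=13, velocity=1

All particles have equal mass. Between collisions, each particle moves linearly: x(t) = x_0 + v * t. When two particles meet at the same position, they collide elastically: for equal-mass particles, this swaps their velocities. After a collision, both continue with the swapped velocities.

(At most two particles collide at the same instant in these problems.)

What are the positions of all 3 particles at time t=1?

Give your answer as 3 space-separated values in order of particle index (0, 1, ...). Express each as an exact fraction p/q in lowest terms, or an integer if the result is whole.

Collision at t=4/7: particles 0 and 1 swap velocities; positions: p0=12/7 p1=12/7 p2=95/7; velocities now: v0=-4 v1=3 v2=1
Advance to t=1 (no further collisions before then); velocities: v0=-4 v1=3 v2=1; positions = 0 3 14

Answer: 0 3 14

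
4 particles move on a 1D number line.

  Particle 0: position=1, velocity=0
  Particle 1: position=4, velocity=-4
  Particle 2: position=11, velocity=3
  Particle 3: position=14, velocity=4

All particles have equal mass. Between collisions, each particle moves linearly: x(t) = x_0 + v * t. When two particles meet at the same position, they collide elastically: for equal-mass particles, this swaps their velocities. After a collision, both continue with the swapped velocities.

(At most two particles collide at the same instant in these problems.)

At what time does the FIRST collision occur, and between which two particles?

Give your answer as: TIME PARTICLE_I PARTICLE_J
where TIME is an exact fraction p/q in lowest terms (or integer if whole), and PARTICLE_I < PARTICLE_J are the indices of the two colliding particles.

Pair (0,1): pos 1,4 vel 0,-4 -> gap=3, closing at 4/unit, collide at t=3/4
Pair (1,2): pos 4,11 vel -4,3 -> not approaching (rel speed -7 <= 0)
Pair (2,3): pos 11,14 vel 3,4 -> not approaching (rel speed -1 <= 0)
Earliest collision: t=3/4 between 0 and 1

Answer: 3/4 0 1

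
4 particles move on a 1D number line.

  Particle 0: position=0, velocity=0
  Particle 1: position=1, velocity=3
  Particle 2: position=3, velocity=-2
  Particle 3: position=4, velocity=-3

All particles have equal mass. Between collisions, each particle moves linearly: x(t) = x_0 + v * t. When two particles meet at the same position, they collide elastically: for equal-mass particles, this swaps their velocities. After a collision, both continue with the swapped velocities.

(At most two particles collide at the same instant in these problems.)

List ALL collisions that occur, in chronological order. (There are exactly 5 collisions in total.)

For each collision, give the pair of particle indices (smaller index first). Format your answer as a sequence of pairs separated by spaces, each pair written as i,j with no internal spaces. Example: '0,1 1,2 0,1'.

Answer: 1,2 2,3 1,2 0,1 1,2

Derivation:
Collision at t=2/5: particles 1 and 2 swap velocities; positions: p0=0 p1=11/5 p2=11/5 p3=14/5; velocities now: v0=0 v1=-2 v2=3 v3=-3
Collision at t=1/2: particles 2 and 3 swap velocities; positions: p0=0 p1=2 p2=5/2 p3=5/2; velocities now: v0=0 v1=-2 v2=-3 v3=3
Collision at t=1: particles 1 and 2 swap velocities; positions: p0=0 p1=1 p2=1 p3=4; velocities now: v0=0 v1=-3 v2=-2 v3=3
Collision at t=4/3: particles 0 and 1 swap velocities; positions: p0=0 p1=0 p2=1/3 p3=5; velocities now: v0=-3 v1=0 v2=-2 v3=3
Collision at t=3/2: particles 1 and 2 swap velocities; positions: p0=-1/2 p1=0 p2=0 p3=11/2; velocities now: v0=-3 v1=-2 v2=0 v3=3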